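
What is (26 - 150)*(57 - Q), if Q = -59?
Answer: -14384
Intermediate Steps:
(26 - 150)*(57 - Q) = (26 - 150)*(57 - 1*(-59)) = -124*(57 + 59) = -124*116 = -14384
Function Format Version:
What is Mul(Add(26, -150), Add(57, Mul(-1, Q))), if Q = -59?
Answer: -14384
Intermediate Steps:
Mul(Add(26, -150), Add(57, Mul(-1, Q))) = Mul(Add(26, -150), Add(57, Mul(-1, -59))) = Mul(-124, Add(57, 59)) = Mul(-124, 116) = -14384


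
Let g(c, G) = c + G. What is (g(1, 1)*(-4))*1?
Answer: -8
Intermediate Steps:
g(c, G) = G + c
(g(1, 1)*(-4))*1 = ((1 + 1)*(-4))*1 = (2*(-4))*1 = -8*1 = -8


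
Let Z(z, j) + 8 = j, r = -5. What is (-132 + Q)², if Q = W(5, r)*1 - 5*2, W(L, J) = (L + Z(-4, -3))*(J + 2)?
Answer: 15376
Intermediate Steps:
Z(z, j) = -8 + j
W(L, J) = (-11 + L)*(2 + J) (W(L, J) = (L + (-8 - 3))*(J + 2) = (L - 11)*(2 + J) = (-11 + L)*(2 + J))
Q = 8 (Q = (-22 - 11*(-5) + 2*5 - 5*5)*1 - 5*2 = (-22 + 55 + 10 - 25)*1 - 10 = 18*1 - 10 = 18 - 10 = 8)
(-132 + Q)² = (-132 + 8)² = (-124)² = 15376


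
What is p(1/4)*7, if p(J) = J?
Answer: 7/4 ≈ 1.7500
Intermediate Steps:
p(1/4)*7 = 7/4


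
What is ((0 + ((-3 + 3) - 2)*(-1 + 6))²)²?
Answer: 10000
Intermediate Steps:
((0 + ((-3 + 3) - 2)*(-1 + 6))²)² = ((0 + (0 - 2)*5)²)² = ((0 - 2*5)²)² = ((0 - 10)²)² = ((-10)²)² = 100² = 10000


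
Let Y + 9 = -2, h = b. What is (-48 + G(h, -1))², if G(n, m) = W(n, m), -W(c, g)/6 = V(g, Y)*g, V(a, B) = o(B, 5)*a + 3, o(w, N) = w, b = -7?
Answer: 1296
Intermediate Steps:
h = -7
Y = -11 (Y = -9 - 2 = -11)
V(a, B) = 3 + B*a (V(a, B) = B*a + 3 = 3 + B*a)
W(c, g) = -6*g*(3 - 11*g) (W(c, g) = -6*(3 - 11*g)*g = -6*g*(3 - 11*g))
G(n, m) = 6*m*(-3 + 11*m)
(-48 + G(h, -1))² = (-48 + 6*(-1)*(-3 + 11*(-1)))² = (-48 + 6*(-1)*(-3 - 11))² = (-48 + 6*(-1)*(-14))² = (-48 + 84)² = 36² = 1296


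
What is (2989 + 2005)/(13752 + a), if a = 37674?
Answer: 2497/25713 ≈ 0.097110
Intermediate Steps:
(2989 + 2005)/(13752 + a) = (2989 + 2005)/(13752 + 37674) = 4994/51426 = 4994*(1/51426) = 2497/25713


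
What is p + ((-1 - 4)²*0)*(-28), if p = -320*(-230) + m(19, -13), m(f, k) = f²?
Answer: 73961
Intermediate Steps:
p = 73961 (p = -320*(-230) + 19² = 73600 + 361 = 73961)
p + ((-1 - 4)²*0)*(-28) = 73961 + ((-1 - 4)²*0)*(-28) = 73961 + ((-5)²*0)*(-28) = 73961 + (25*0)*(-28) = 73961 + 0*(-28) = 73961 + 0 = 73961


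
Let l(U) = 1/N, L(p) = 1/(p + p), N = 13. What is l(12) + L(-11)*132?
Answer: -77/13 ≈ -5.9231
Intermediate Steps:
L(p) = 1/(2*p)
l(U) = 1/13
l(12) + L(-11)*132 = 1/13 + ((1/2)/(-11))*132 = 1/13 + ((1/2)*(-1/11))*132 = 1/13 - 1/22*132 = 1/13 - 6 = -77/13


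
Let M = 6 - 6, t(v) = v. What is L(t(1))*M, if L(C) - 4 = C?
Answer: 0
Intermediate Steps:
L(C) = 4 + C
M = 0
L(t(1))*M = (4 + 1)*0 = 5*0 = 0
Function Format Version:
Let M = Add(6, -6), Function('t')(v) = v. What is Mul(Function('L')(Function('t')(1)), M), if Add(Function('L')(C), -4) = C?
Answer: 0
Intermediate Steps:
Function('L')(C) = Add(4, C)
M = 0
Mul(Function('L')(Function('t')(1)), M) = Mul(Add(4, 1), 0) = Mul(5, 0) = 0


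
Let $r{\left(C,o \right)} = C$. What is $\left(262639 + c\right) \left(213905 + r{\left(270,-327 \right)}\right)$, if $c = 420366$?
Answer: $146282595875$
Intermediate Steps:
$\left(262639 + c\right) \left(213905 + r{\left(270,-327 \right)}\right) = \left(262639 + 420366\right) \left(213905 + 270\right) = 683005 \cdot 214175 = 146282595875$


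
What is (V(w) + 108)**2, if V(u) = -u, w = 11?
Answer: 9409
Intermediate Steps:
(V(w) + 108)**2 = (-1*11 + 108)**2 = (-11 + 108)**2 = 97**2 = 9409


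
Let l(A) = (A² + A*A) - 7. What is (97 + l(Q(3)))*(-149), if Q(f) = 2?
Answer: -14602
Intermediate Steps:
l(A) = -7 + 2*A² (l(A) = (A² + A²) - 7 = 2*A² - 7 = -7 + 2*A²)
(97 + l(Q(3)))*(-149) = (97 + (-7 + 2*2²))*(-149) = (97 + (-7 + 2*4))*(-149) = (97 + (-7 + 8))*(-149) = (97 + 1)*(-149) = 98*(-149) = -14602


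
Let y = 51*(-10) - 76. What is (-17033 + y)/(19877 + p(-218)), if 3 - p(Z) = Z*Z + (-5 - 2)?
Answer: 17619/27637 ≈ 0.63752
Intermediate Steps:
y = -586 (y = -510 - 76 = -586)
p(Z) = 10 - Z² (p(Z) = 3 - (Z*Z + (-5 - 2)) = 3 - (Z² - 7) = 3 - (-7 + Z²) = 3 + (7 - Z²) = 10 - Z²)
(-17033 + y)/(19877 + p(-218)) = (-17033 - 586)/(19877 + (10 - 1*(-218)²)) = -17619/(19877 + (10 - 1*47524)) = -17619/(19877 + (10 - 47524)) = -17619/(19877 - 47514) = -17619/(-27637) = -17619*(-1/27637) = 17619/27637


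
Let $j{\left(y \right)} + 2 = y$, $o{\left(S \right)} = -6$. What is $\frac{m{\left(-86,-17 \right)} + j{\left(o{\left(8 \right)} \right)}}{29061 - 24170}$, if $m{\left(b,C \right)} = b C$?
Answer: $\frac{1454}{4891} \approx 0.29728$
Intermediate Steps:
$m{\left(b,C \right)} = C b$
$j{\left(y \right)} = -2 + y$
$\frac{m{\left(-86,-17 \right)} + j{\left(o{\left(8 \right)} \right)}}{29061 - 24170} = \frac{\left(-17\right) \left(-86\right) - 8}{29061 - 24170} = \frac{1462 - 8}{4891} = 1454 \cdot \frac{1}{4891} = \frac{1454}{4891}$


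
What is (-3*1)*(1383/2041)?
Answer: -4149/2041 ≈ -2.0328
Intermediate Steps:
(-3*1)*(1383/2041) = -4149/2041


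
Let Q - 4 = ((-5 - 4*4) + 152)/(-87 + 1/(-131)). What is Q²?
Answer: 808321761/129914404 ≈ 6.2220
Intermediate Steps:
Q = 28431/11398 (Q = 4 + ((-5 - 4*4) + 152)/(-87 + 1/(-131)) = 4 + ((-5 - 16) + 152)/(-87 - 1/131) = 4 + (-21 + 152)/(-11398/131) = 4 + 131*(-131/11398) = 4 - 17161/11398 = 28431/11398 ≈ 2.4944)
Q² = (28431/11398)² = 808321761/129914404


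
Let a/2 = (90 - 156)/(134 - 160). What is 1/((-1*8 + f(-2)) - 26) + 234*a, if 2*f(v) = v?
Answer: 41579/35 ≈ 1188.0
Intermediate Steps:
f(v) = v/2
a = 66/13 (a = 2*((90 - 156)/(134 - 160)) = 2*(-66/(-26)) = 2*(-66*(-1/26)) = 2*(33/13) = 66/13 ≈ 5.0769)
1/((-1*8 + f(-2)) - 26) + 234*a = 1/((-1*8 + (½)*(-2)) - 26) + 234*(66/13) = 1/((-8 - 1) - 26) + 1188 = 1/(-9 - 26) + 1188 = 1/(-35) + 1188 = -1/35 + 1188 = 41579/35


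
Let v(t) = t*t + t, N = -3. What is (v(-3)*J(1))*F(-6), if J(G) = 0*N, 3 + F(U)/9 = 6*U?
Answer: 0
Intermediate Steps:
v(t) = t + t² (v(t) = t² + t = t + t²)
F(U) = -27 + 54*U (F(U) = -27 + 9*(6*U) = -27 + 54*U)
J(G) = 0 (J(G) = 0*(-3) = 0)
(v(-3)*J(1))*F(-6) = (-3*(1 - 3)*0)*(-27 + 54*(-6)) = (-3*(-2)*0)*(-27 - 324) = (6*0)*(-351) = 0*(-351) = 0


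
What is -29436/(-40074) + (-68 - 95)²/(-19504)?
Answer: -81767727/130267216 ≈ -0.62769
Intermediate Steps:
-29436/(-40074) + (-68 - 95)²/(-19504) = -29436*(-1/40074) + (-163)²*(-1/19504) = 4906/6679 + 26569*(-1/19504) = 4906/6679 - 26569/19504 = -81767727/130267216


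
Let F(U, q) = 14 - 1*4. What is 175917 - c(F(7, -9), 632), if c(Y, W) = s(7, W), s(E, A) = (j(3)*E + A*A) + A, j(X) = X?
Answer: -224160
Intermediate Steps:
F(U, q) = 10 (F(U, q) = 14 - 4 = 10)
s(E, A) = A + A² + 3*E (s(E, A) = (3*E + A*A) + A = (3*E + A²) + A = (A² + 3*E) + A = A + A² + 3*E)
c(Y, W) = 21 + W + W² (c(Y, W) = W + W² + 3*7 = W + W² + 21 = 21 + W + W²)
175917 - c(F(7, -9), 632) = 175917 - (21 + 632 + 632²) = 175917 - (21 + 632 + 399424) = 175917 - 1*400077 = 175917 - 400077 = -224160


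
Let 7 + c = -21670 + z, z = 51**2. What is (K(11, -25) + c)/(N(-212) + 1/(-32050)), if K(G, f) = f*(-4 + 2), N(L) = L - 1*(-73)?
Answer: 609783300/4454951 ≈ 136.88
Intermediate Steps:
z = 2601
c = -19076 (c = -7 + (-21670 + 2601) = -7 - 19069 = -19076)
N(L) = 73 + L (N(L) = L + 73 = 73 + L)
K(G, f) = -2*f (K(G, f) = f*(-2) = -2*f)
(K(11, -25) + c)/(N(-212) + 1/(-32050)) = (-2*(-25) - 19076)/((73 - 212) + 1/(-32050)) = (50 - 19076)/(-139 - 1/32050) = -19026/(-4454951/32050) = -19026*(-32050/4454951) = 609783300/4454951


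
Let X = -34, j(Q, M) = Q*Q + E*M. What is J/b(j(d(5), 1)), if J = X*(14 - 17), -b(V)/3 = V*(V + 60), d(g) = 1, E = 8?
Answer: -34/621 ≈ -0.054750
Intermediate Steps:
j(Q, M) = Q² + 8*M (j(Q, M) = Q*Q + 8*M = Q² + 8*M)
b(V) = -3*V*(60 + V) (b(V) = -3*V*(V + 60) = -3*V*(60 + V))
J = 102 (J = -34*(14 - 17) = -34*(-3) = 102)
J/b(j(d(5), 1)) = 102/((-3*(1² + 8*1)*(60 + (1² + 8*1)))) = 102/((-3*(1 + 8)*(60 + (1 + 8)))) = 102/((-3*9*(60 + 9))) = 102/((-3*9*69)) = 102/(-1863) = 102*(-1/1863) = -34/621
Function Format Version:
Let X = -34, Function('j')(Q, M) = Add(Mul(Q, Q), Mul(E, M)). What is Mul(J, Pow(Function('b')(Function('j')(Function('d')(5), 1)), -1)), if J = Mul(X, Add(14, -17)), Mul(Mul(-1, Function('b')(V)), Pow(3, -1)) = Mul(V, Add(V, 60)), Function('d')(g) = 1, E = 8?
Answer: Rational(-34, 621) ≈ -0.054750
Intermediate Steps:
Function('j')(Q, M) = Add(Pow(Q, 2), Mul(8, M)) (Function('j')(Q, M) = Add(Mul(Q, Q), Mul(8, M)) = Add(Pow(Q, 2), Mul(8, M)))
Function('b')(V) = Mul(-3, V, Add(60, V)) (Function('b')(V) = Mul(-3, Mul(V, Add(V, 60))) = Mul(-3, Mul(V, Add(60, V))) = Mul(-3, V, Add(60, V)))
J = 102 (J = Mul(-34, Add(14, -17)) = Mul(-34, -3) = 102)
Mul(J, Pow(Function('b')(Function('j')(Function('d')(5), 1)), -1)) = Mul(102, Pow(Mul(-3, Add(Pow(1, 2), Mul(8, 1)), Add(60, Add(Pow(1, 2), Mul(8, 1)))), -1)) = Mul(102, Pow(Mul(-3, Add(1, 8), Add(60, Add(1, 8))), -1)) = Mul(102, Pow(Mul(-3, 9, Add(60, 9)), -1)) = Mul(102, Pow(Mul(-3, 9, 69), -1)) = Mul(102, Pow(-1863, -1)) = Mul(102, Rational(-1, 1863)) = Rational(-34, 621)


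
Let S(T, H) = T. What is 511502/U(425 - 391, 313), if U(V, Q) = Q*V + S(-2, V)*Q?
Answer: 255751/5008 ≈ 51.068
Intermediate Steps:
U(V, Q) = -2*Q + Q*V (U(V, Q) = Q*V - 2*Q = -2*Q + Q*V)
511502/U(425 - 391, 313) = 511502/((313*(-2 + (425 - 391)))) = 511502/((313*(-2 + 34))) = 511502/((313*32)) = 511502/10016 = 511502*(1/10016) = 255751/5008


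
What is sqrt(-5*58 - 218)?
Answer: 2*I*sqrt(127) ≈ 22.539*I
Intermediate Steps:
sqrt(-5*58 - 218) = sqrt(-290 - 218) = sqrt(-508) = 2*I*sqrt(127)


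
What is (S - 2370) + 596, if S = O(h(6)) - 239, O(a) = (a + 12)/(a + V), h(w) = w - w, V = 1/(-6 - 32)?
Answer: -2469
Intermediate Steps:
V = -1/38 (V = 1/(-38) = -1/38 ≈ -0.026316)
h(w) = 0
O(a) = (12 + a)/(-1/38 + a) (O(a) = (a + 12)/(a - 1/38) = (12 + a)/(-1/38 + a))
S = -695 (S = 38*(12 + 0)/(-1 + 38*0) - 239 = 38*12/(-1 + 0) - 239 = 38*12/(-1) - 239 = 38*(-1)*12 - 239 = -456 - 239 = -695)
(S - 2370) + 596 = (-695 - 2370) + 596 = -3065 + 596 = -2469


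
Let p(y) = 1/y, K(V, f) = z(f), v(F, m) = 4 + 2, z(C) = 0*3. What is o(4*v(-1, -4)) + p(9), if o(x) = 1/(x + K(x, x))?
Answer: 11/72 ≈ 0.15278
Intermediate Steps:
z(C) = 0
v(F, m) = 6
K(V, f) = 0
o(x) = 1/x (o(x) = 1/(x + 0) = 1/x)
o(4*v(-1, -4)) + p(9) = 1/(4*6) + 1/9 = 1/24 + ⅑ = 11/72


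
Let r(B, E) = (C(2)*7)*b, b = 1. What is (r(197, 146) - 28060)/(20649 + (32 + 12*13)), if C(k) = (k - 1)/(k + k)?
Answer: -112233/83348 ≈ -1.3466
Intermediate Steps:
C(k) = (-1 + k)/(2*k) (C(k) = (-1 + k)/((2*k)) = (-1 + k)*(1/(2*k)) = (-1 + k)/(2*k))
r(B, E) = 7/4 (r(B, E) = (((½)*(-1 + 2)/2)*7)*1 = (((½)*(½)*1)*7)*1 = ((¼)*7)*1 = (7/4)*1 = 7/4)
(r(197, 146) - 28060)/(20649 + (32 + 12*13)) = (7/4 - 28060)/(20649 + (32 + 12*13)) = -112233/(4*(20649 + (32 + 156))) = -112233/(4*(20649 + 188)) = -112233/4/20837 = -112233/4*1/20837 = -112233/83348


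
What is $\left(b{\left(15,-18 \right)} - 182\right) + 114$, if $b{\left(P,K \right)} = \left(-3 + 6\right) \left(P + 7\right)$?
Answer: $-2$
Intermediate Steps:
$b{\left(P,K \right)} = 21 + 3 P$ ($b{\left(P,K \right)} = 3 \left(7 + P\right) = 21 + 3 P$)
$\left(b{\left(15,-18 \right)} - 182\right) + 114 = \left(\left(21 + 3 \cdot 15\right) - 182\right) + 114 = \left(\left(21 + 45\right) - 182\right) + 114 = \left(66 - 182\right) + 114 = -116 + 114 = -2$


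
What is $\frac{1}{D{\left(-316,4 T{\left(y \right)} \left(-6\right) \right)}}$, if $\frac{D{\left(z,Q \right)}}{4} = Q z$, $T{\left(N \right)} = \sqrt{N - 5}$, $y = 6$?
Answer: $\frac{1}{30336} \approx 3.2964 \cdot 10^{-5}$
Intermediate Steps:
$T{\left(N \right)} = \sqrt{-5 + N}$
$D{\left(z,Q \right)} = 4 Q z$
$\frac{1}{D{\left(-316,4 T{\left(y \right)} \left(-6\right) \right)}} = \frac{1}{4 \cdot 4 \sqrt{-5 + 6} \left(-6\right) \left(-316\right)} = \frac{1}{4 \cdot 4 \sqrt{1} \left(-6\right) \left(-316\right)} = \frac{1}{4 \cdot 4 \cdot 1 \left(-6\right) \left(-316\right)} = \frac{1}{4 \cdot 4 \left(-6\right) \left(-316\right)} = \frac{1}{4 \left(-24\right) \left(-316\right)} = \frac{1}{30336}$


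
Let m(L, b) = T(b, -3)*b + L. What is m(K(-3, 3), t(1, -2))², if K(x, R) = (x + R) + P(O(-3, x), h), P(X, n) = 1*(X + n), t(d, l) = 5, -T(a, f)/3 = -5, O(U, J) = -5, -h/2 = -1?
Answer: 5184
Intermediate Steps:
h = 2 (h = -2*(-1) = 2)
T(a, f) = 15 (T(a, f) = -3*(-5) = 15)
P(X, n) = X + n
K(x, R) = -3 + R + x (K(x, R) = (x + R) + (-5 + 2) = (R + x) - 3 = -3 + R + x)
m(L, b) = L + 15*b (m(L, b) = 15*b + L = L + 15*b)
m(K(-3, 3), t(1, -2))² = ((-3 + 3 - 3) + 15*5)² = (-3 + 75)² = 72² = 5184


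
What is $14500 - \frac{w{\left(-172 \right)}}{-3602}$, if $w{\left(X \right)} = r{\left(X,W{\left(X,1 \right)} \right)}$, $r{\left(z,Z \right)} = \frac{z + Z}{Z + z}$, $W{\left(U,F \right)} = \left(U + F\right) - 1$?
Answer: $\frac{52229001}{3602} \approx 14500.0$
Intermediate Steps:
$W{\left(U,F \right)} = -1 + F + U$ ($W{\left(U,F \right)} = \left(F + U\right) - 1 = -1 + F + U$)
$r{\left(z,Z \right)} = 1$ ($r{\left(z,Z \right)} = \frac{Z + z}{Z + z} = 1$)
$w{\left(X \right)} = 1$
$14500 - \frac{w{\left(-172 \right)}}{-3602} = 14500 - 1 \frac{1}{-3602} = 14500 - 1 \left(- \frac{1}{3602}\right) = 14500 - - \frac{1}{3602} = 14500 + \frac{1}{3602} = \frac{52229001}{3602}$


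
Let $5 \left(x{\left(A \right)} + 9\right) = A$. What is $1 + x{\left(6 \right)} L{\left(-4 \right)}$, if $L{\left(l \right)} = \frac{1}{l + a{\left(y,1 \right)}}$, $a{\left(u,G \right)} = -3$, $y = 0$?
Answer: $\frac{74}{35} \approx 2.1143$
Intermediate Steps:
$x{\left(A \right)} = -9 + \frac{A}{5}$
$L{\left(l \right)} = \frac{1}{-3 + l}$ ($L{\left(l \right)} = \frac{1}{l - 3} = \frac{1}{-3 + l}$)
$1 + x{\left(6 \right)} L{\left(-4 \right)} = 1 + \frac{-9 + \frac{1}{5} \cdot 6}{-3 - 4} = 1 + \frac{-9 + \frac{6}{5}}{-7} = 1 - - \frac{39}{35} = 1 + \frac{39}{35} = \frac{74}{35}$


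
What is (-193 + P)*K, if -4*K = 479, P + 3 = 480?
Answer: -34009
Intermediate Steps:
P = 477 (P = -3 + 480 = 477)
K = -479/4 (K = -¼*479 = -479/4 ≈ -119.75)
(-193 + P)*K = (-193 + 477)*(-479/4) = 284*(-479/4) = -34009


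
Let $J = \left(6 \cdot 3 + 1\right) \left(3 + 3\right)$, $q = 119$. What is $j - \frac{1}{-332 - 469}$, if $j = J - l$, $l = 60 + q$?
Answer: $- \frac{52064}{801} \approx -64.999$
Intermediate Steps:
$l = 179$ ($l = 60 + 119 = 179$)
$J = 114$ ($J = \left(18 + 1\right) 6 = 19 \cdot 6 = 114$)
$j = -65$ ($j = 114 - 179 = -65$)
$j - \frac{1}{-332 - 469} = -65 - \frac{1}{-332 - 469} = -65 - \frac{1}{-801} = -65 - - \frac{1}{801} = -65 + \frac{1}{801} = - \frac{52064}{801}$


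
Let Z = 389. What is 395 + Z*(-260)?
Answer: -100745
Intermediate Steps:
395 + Z*(-260) = 395 + 389*(-260) = 395 - 101140 = -100745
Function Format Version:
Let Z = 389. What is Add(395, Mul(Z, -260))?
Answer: -100745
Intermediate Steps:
Add(395, Mul(Z, -260)) = Add(395, Mul(389, -260)) = Add(395, -101140) = -100745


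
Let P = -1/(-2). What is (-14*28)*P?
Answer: -196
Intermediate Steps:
P = 1/2 (P = -1*(-1/2) = 1/2 ≈ 0.50000)
(-14*28)*P = -14*28*(1/2) = -392*1/2 = -196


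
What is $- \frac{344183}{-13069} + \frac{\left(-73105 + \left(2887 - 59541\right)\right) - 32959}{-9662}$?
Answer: $\frac{389432692}{9019477} \approx 43.177$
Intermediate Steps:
$- \frac{344183}{-13069} + \frac{\left(-73105 + \left(2887 - 59541\right)\right) - 32959}{-9662} = \left(-344183\right) \left(- \frac{1}{13069}\right) + \left(\left(-73105 - 56654\right) - 32959\right) \left(- \frac{1}{9662}\right) = \frac{49169}{1867} + \left(-129759 - 32959\right) \left(- \frac{1}{9662}\right) = \frac{49169}{1867} - - \frac{81359}{4831} = \frac{49169}{1867} + \frac{81359}{4831} = \frac{389432692}{9019477}$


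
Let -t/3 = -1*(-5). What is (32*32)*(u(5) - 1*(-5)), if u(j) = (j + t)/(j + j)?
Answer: 4096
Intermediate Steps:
t = -15 (t = -(-3)*(-5) = -3*5 = -15)
u(j) = (-15 + j)/(2*j) (u(j) = (j - 15)/(j + j) = (-15 + j)/((2*j)) = (-15 + j)*(1/(2*j)) = (-15 + j)/(2*j))
(32*32)*(u(5) - 1*(-5)) = (32*32)*((½)*(-15 + 5)/5 - 1*(-5)) = 1024*((½)*(⅕)*(-10) + 5) = 1024*(-1 + 5) = 1024*4 = 4096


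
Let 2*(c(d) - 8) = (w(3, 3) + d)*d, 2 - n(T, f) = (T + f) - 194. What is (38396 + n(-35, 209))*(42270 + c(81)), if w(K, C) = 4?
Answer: 1756490169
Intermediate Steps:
n(T, f) = 196 - T - f (n(T, f) = 2 - ((T + f) - 194) = 2 - (-194 + T + f) = 2 + (194 - T - f) = 196 - T - f)
c(d) = 8 + d*(4 + d)/2 (c(d) = 8 + ((4 + d)*d)/2 = 8 + (d*(4 + d))/2 = 8 + d*(4 + d)/2)
(38396 + n(-35, 209))*(42270 + c(81)) = (38396 + (196 - 1*(-35) - 1*209))*(42270 + (8 + (½)*81² + 2*81)) = (38396 + (196 + 35 - 209))*(42270 + (8 + (½)*6561 + 162)) = (38396 + 22)*(42270 + (8 + 6561/2 + 162)) = 38418*(42270 + 6901/2) = 38418*(91441/2) = 1756490169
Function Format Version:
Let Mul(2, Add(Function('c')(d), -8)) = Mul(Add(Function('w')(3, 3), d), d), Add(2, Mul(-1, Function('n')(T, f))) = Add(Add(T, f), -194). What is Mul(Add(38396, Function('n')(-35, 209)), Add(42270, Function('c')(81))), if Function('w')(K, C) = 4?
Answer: 1756490169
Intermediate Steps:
Function('n')(T, f) = Add(196, Mul(-1, T), Mul(-1, f)) (Function('n')(T, f) = Add(2, Mul(-1, Add(Add(T, f), -194))) = Add(2, Mul(-1, Add(-194, T, f))) = Add(2, Add(194, Mul(-1, T), Mul(-1, f))) = Add(196, Mul(-1, T), Mul(-1, f)))
Function('c')(d) = Add(8, Mul(Rational(1, 2), d, Add(4, d))) (Function('c')(d) = Add(8, Mul(Rational(1, 2), Mul(Add(4, d), d))) = Add(8, Mul(Rational(1, 2), Mul(d, Add(4, d)))) = Add(8, Mul(Rational(1, 2), d, Add(4, d))))
Mul(Add(38396, Function('n')(-35, 209)), Add(42270, Function('c')(81))) = Mul(Add(38396, Add(196, Mul(-1, -35), Mul(-1, 209))), Add(42270, Add(8, Mul(Rational(1, 2), Pow(81, 2)), Mul(2, 81)))) = Mul(Add(38396, Add(196, 35, -209)), Add(42270, Add(8, Mul(Rational(1, 2), 6561), 162))) = Mul(Add(38396, 22), Add(42270, Add(8, Rational(6561, 2), 162))) = Mul(38418, Add(42270, Rational(6901, 2))) = Mul(38418, Rational(91441, 2)) = 1756490169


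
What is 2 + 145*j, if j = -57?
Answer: -8263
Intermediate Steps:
2 + 145*j = 2 + 145*(-57) = 2 - 8265 = -8263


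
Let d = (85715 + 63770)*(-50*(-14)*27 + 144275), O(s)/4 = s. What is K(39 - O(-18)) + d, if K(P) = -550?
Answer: 24392214325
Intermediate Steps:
O(s) = 4*s
d = 24392214875 (d = 149485*(700*27 + 144275) = 149485*(18900 + 144275) = 149485*163175 = 24392214875)
K(39 - O(-18)) + d = -550 + 24392214875 = 24392214325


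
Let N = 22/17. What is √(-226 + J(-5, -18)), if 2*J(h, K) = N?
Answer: I*√65127/17 ≈ 15.012*I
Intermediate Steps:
N = 22/17 (N = 22*(1/17) = 22/17 ≈ 1.2941)
J(h, K) = 11/17 (J(h, K) = (½)*(22/17) = 11/17)
√(-226 + J(-5, -18)) = √(-226 + 11/17) = √(-3831/17) = I*√65127/17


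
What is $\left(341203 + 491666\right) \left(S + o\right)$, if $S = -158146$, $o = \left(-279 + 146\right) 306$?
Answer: $-165611003436$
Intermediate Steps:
$o = -40698$ ($o = \left(-133\right) 306 = -40698$)
$\left(341203 + 491666\right) \left(S + o\right) = \left(341203 + 491666\right) \left(-158146 - 40698\right) = 832869 \left(-198844\right) = -165611003436$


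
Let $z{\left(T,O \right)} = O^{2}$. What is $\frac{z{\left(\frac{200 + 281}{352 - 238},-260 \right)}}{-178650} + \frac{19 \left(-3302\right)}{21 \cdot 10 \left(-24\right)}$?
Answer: $\frac{12074933}{1000440} \approx 12.07$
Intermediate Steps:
$\frac{z{\left(\frac{200 + 281}{352 - 238},-260 \right)}}{-178650} + \frac{19 \left(-3302\right)}{21 \cdot 10 \left(-24\right)} = \frac{\left(-260\right)^{2}}{-178650} + \frac{19 \left(-3302\right)}{21 \cdot 10 \left(-24\right)} = 67600 \left(- \frac{1}{178650}\right) - \frac{62738}{210 \left(-24\right)} = - \frac{1352}{3573} - \frac{62738}{-5040} = - \frac{1352}{3573} - - \frac{31369}{2520} = - \frac{1352}{3573} + \frac{31369}{2520} = \frac{12074933}{1000440}$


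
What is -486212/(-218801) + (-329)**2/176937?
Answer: 109712131685/38713992537 ≈ 2.8339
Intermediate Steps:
-486212/(-218801) + (-329)**2/176937 = -486212*(-1/218801) + 108241*(1/176937) = 486212/218801 + 108241/176937 = 109712131685/38713992537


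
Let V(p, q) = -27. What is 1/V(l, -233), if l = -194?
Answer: -1/27 ≈ -0.037037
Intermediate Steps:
1/V(l, -233) = 1/(-27) = -1/27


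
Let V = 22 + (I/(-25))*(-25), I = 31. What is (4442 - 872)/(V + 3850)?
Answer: 1190/1301 ≈ 0.91468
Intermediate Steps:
V = 53 (V = 22 + (31/(-25))*(-25) = 22 + (31*(-1/25))*(-25) = 22 - 31/25*(-25) = 22 + 31 = 53)
(4442 - 872)/(V + 3850) = (4442 - 872)/(53 + 3850) = 3570/3903 = 3570*(1/3903) = 1190/1301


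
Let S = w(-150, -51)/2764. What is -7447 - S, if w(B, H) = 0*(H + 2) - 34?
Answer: -10291737/1382 ≈ -7447.0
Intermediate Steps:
w(B, H) = -34 (w(B, H) = 0*(2 + H) - 34 = 0 - 34 = -34)
S = -17/1382 (S = -34/2764 = -34*1/2764 = -17/1382 ≈ -0.012301)
-7447 - S = -7447 - 1*(-17/1382) = -7447 + 17/1382 = -10291737/1382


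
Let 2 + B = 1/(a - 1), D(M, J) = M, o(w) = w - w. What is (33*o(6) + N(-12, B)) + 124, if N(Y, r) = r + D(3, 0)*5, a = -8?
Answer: 1232/9 ≈ 136.89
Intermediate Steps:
o(w) = 0
B = -19/9 (B = -2 + 1/(-8 - 1) = -2 + 1/(-9) = -2 - ⅑ = -19/9 ≈ -2.1111)
N(Y, r) = 15 + r (N(Y, r) = r + 3*5 = r + 15 = 15 + r)
(33*o(6) + N(-12, B)) + 124 = (33*0 + (15 - 19/9)) + 124 = (0 + 116/9) + 124 = 116/9 + 124 = 1232/9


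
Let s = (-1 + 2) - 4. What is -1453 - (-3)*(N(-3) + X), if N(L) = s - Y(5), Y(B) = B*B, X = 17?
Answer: -1486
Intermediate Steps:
Y(B) = B²
s = -3 (s = 1 - 4 = -3)
N(L) = -28 (N(L) = -3 - 1*5² = -3 - 1*25 = -3 - 25 = -28)
-1453 - (-3)*(N(-3) + X) = -1453 - (-3)*(-28 + 17) = -1453 - (-3)*(-11) = -1453 - 1*33 = -1453 - 33 = -1486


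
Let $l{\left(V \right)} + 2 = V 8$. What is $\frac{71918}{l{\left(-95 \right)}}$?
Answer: $- \frac{35959}{381} \approx -94.381$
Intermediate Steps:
$l{\left(V \right)} = -2 + 8 V$ ($l{\left(V \right)} = -2 + V 8 = -2 + 8 V$)
$\frac{71918}{l{\left(-95 \right)}} = \frac{71918}{-2 + 8 \left(-95\right)} = \frac{71918}{-2 - 760} = \frac{71918}{-762} = 71918 \left(- \frac{1}{762}\right) = - \frac{35959}{381}$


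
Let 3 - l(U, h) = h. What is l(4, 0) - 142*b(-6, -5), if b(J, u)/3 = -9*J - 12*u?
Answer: -48561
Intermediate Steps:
b(J, u) = -36*u - 27*J (b(J, u) = 3*(-9*J - 12*u) = 3*(-12*u - 9*J) = -36*u - 27*J)
l(U, h) = 3 - h
l(4, 0) - 142*b(-6, -5) = (3 - 1*0) - 142*(-36*(-5) - 27*(-6)) = (3 + 0) - 142*(180 + 162) = 3 - 142*342 = 3 - 48564 = -48561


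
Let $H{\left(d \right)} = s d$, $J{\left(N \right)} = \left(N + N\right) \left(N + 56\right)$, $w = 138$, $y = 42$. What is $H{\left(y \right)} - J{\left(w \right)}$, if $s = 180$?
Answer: $-45984$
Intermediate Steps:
$J{\left(N \right)} = 2 N \left(56 + N\right)$
$H{\left(d \right)} = 180 d$
$H{\left(y \right)} - J{\left(w \right)} = 180 \cdot 42 - 2 \cdot 138 \left(56 + 138\right) = 7560 - 2 \cdot 138 \cdot 194 = 7560 - 53544 = -45984$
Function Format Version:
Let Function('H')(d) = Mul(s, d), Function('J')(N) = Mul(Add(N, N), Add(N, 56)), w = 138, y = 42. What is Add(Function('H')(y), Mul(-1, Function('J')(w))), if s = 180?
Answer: -45984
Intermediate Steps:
Function('J')(N) = Mul(2, N, Add(56, N)) (Function('J')(N) = Mul(Mul(2, N), Add(56, N)) = Mul(2, N, Add(56, N)))
Function('H')(d) = Mul(180, d)
Add(Function('H')(y), Mul(-1, Function('J')(w))) = Add(Mul(180, 42), Mul(-1, Mul(2, 138, Add(56, 138)))) = Add(7560, Mul(-1, Mul(2, 138, 194))) = Add(7560, Mul(-1, 53544)) = Add(7560, -53544) = -45984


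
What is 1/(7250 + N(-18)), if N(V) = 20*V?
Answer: 1/6890 ≈ 0.00014514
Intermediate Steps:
1/(7250 + N(-18)) = 1/(7250 + 20*(-18)) = 1/(7250 - 360) = 1/6890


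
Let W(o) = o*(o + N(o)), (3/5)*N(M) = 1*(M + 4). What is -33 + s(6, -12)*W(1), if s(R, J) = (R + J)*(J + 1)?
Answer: 583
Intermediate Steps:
N(M) = 20/3 + 5*M/3 (N(M) = 5*(1*(M + 4))/3 = 5*(1*(4 + M))/3 = 5*(4 + M)/3 = 20/3 + 5*M/3)
W(o) = o*(20/3 + 8*o/3) (W(o) = o*(o + (20/3 + 5*o/3)) = o*(20/3 + 8*o/3))
s(R, J) = (1 + J)*(J + R) (s(R, J) = (J + R)*(1 + J) = (1 + J)*(J + R))
-33 + s(6, -12)*W(1) = -33 + (-12 + 6 + (-12)**2 - 12*6)*((4/3)*1*(5 + 2*1)) = -33 + (-12 + 6 + 144 - 72)*((4/3)*1*(5 + 2)) = -33 + 66*((4/3)*1*7) = -33 + 66*(28/3) = -33 + 616 = 583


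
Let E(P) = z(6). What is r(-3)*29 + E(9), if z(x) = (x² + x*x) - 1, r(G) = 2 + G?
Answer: 42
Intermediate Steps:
z(x) = -1 + 2*x² (z(x) = (x² + x²) - 1 = 2*x² - 1 = -1 + 2*x²)
E(P) = 71 (E(P) = -1 + 2*6² = -1 + 2*36 = -1 + 72 = 71)
r(-3)*29 + E(9) = (2 - 3)*29 + 71 = -1*29 + 71 = -29 + 71 = 42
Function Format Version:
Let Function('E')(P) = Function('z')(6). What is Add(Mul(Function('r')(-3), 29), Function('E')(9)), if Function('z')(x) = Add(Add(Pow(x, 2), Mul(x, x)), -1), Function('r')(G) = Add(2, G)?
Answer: 42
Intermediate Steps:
Function('z')(x) = Add(-1, Mul(2, Pow(x, 2))) (Function('z')(x) = Add(Add(Pow(x, 2), Pow(x, 2)), -1) = Add(Mul(2, Pow(x, 2)), -1) = Add(-1, Mul(2, Pow(x, 2))))
Function('E')(P) = 71 (Function('E')(P) = Add(-1, Mul(2, Pow(6, 2))) = Add(-1, Mul(2, 36)) = Add(-1, 72) = 71)
Add(Mul(Function('r')(-3), 29), Function('E')(9)) = Add(Mul(Add(2, -3), 29), 71) = Add(Mul(-1, 29), 71) = Add(-29, 71) = 42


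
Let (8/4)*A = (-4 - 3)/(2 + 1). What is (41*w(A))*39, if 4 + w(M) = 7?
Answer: 4797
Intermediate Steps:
A = -7/6 (A = ((-4 - 3)/(2 + 1))/2 = (-7/3)/2 = (-7*⅓)/2 = (½)*(-7/3) = -7/6 ≈ -1.1667)
w(M) = 3 (w(M) = -4 + 7 = 3)
(41*w(A))*39 = (41*3)*39 = 123*39 = 4797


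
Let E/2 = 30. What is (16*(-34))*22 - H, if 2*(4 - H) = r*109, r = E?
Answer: -8702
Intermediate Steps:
E = 60 (E = 2*30 = 60)
r = 60
H = -3266 (H = 4 - 30*109 = 4 - 1/2*6540 = 4 - 3270 = -3266)
(16*(-34))*22 - H = (16*(-34))*22 - 1*(-3266) = -544*22 + 3266 = -11968 + 3266 = -8702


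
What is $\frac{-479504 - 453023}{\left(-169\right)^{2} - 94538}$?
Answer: $\frac{932527}{65977} \approx 14.134$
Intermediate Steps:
$\frac{-479504 - 453023}{\left(-169\right)^{2} - 94538} = - \frac{932527}{28561 - 94538} = - \frac{932527}{-65977} = \left(-932527\right) \left(- \frac{1}{65977}\right) = \frac{932527}{65977}$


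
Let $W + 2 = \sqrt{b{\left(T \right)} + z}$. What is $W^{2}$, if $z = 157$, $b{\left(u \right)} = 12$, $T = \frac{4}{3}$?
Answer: $121$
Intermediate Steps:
$T = \frac{4}{3}$ ($T = 4 \cdot \frac{1}{3} = \frac{4}{3} \approx 1.3333$)
$W = 11$ ($W = -2 + \sqrt{12 + 157} = -2 + \sqrt{169} = -2 + 13 = 11$)
$W^{2} = 11^{2} = 121$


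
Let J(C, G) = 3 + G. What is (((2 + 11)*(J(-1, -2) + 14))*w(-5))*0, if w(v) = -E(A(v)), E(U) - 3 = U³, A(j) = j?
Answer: 0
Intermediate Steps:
E(U) = 3 + U³
w(v) = -3 - v³ (w(v) = -(3 + v³) = -3 - v³)
(((2 + 11)*(J(-1, -2) + 14))*w(-5))*0 = (((2 + 11)*((3 - 2) + 14))*(-3 - 1*(-5)³))*0 = ((13*(1 + 14))*(-3 - 1*(-125)))*0 = ((13*15)*(-3 + 125))*0 = (195*122)*0 = 23790*0 = 0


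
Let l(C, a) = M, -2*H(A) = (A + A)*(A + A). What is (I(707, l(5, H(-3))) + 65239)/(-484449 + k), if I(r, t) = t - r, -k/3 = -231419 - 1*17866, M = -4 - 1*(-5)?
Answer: 21511/87802 ≈ 0.24499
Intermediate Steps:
M = 1 (M = -4 + 5 = 1)
k = 747855 (k = -3*(-231419 - 1*17866) = -3*(-231419 - 17866) = -3*(-249285) = 747855)
H(A) = -2*A**2 (H(A) = -(A + A)*(A + A)/2 = -2*A*2*A/2 = -2*A**2)
l(C, a) = 1
(I(707, l(5, H(-3))) + 65239)/(-484449 + k) = ((1 - 1*707) + 65239)/(-484449 + 747855) = ((1 - 707) + 65239)/263406 = (-706 + 65239)*(1/263406) = 64533*(1/263406) = 21511/87802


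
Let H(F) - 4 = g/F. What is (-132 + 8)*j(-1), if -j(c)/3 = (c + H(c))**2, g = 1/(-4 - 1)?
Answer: 95232/25 ≈ 3809.3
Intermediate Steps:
g = -1/5 (g = 1/(-5) = -1/5 ≈ -0.20000)
H(F) = 4 - 1/(5*F)
j(c) = -3*(4 + c - 1/(5*c))**2 (j(c) = -3*(c + (4 - 1/(5*c)))**2 = -3*(4 + c - 1/(5*c))**2)
(-132 + 8)*j(-1) = (-132 + 8)*(-3/25*(-1 + 5*(-1)**2 + 20*(-1))**2/(-1)**2) = -(-372)*(-1 + 5*1 - 20)**2/25 = -(-372)*(-1 + 5 - 20)**2/25 = -(-372)*(-16)**2/25 = -(-372)*256/25 = -124*(-768/25) = 95232/25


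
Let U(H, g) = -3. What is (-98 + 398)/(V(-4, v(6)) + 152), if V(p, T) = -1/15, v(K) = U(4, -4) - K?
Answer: 4500/2279 ≈ 1.9746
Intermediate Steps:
v(K) = -3 - K
V(p, T) = -1/15 (V(p, T) = -1*1/15 = -1/15)
(-98 + 398)/(V(-4, v(6)) + 152) = (-98 + 398)/(-1/15 + 152) = 300/(2279/15) = 300*(15/2279) = 4500/2279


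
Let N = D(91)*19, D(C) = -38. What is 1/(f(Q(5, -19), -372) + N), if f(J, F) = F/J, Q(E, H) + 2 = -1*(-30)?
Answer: -7/5147 ≈ -0.0013600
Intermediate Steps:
Q(E, H) = 28 (Q(E, H) = -2 - 1*(-30) = -2 + 30 = 28)
N = -722 (N = -38*19 = -722)
1/(f(Q(5, -19), -372) + N) = 1/(-372/28 - 722) = 1/(-372*1/28 - 722) = 1/(-93/7 - 722) = 1/(-5147/7) = -7/5147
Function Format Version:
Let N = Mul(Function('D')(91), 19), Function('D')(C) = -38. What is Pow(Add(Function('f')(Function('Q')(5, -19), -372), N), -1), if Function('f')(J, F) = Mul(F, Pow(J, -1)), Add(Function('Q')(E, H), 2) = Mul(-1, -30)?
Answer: Rational(-7, 5147) ≈ -0.0013600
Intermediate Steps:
Function('Q')(E, H) = 28 (Function('Q')(E, H) = Add(-2, Mul(-1, -30)) = Add(-2, 30) = 28)
N = -722 (N = Mul(-38, 19) = -722)
Pow(Add(Function('f')(Function('Q')(5, -19), -372), N), -1) = Pow(Add(Mul(-372, Pow(28, -1)), -722), -1) = Pow(Add(Mul(-372, Rational(1, 28)), -722), -1) = Pow(Add(Rational(-93, 7), -722), -1) = Pow(Rational(-5147, 7), -1) = Rational(-7, 5147)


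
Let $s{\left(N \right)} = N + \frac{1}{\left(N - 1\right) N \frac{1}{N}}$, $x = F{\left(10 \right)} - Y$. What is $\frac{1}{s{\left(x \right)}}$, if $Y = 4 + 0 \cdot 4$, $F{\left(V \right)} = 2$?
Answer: $- \frac{3}{7} \approx -0.42857$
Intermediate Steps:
$Y = 4$ ($Y = 4 + 0 = 4$)
$x = -2$ ($x = 2 - 4 = -2$)
$s{\left(N \right)} = N + \frac{1}{-1 + N}$ ($s{\left(N \right)} = N + \frac{1}{\left(-1 + N\right) N \frac{1}{N}} = N + \frac{1}{N \left(-1 + N\right) \frac{1}{N}} = N + \frac{1}{-1 + N}$)
$\frac{1}{s{\left(x \right)}} = \frac{1}{\frac{1}{-1 - 2} \left(1 + \left(-2\right)^{2} - -2\right)} = \frac{1}{\frac{1}{-3} \left(1 + 4 + 2\right)} = \frac{1}{\left(- \frac{1}{3}\right) 7} = \frac{1}{- \frac{7}{3}} = - \frac{3}{7}$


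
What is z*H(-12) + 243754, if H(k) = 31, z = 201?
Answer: 249985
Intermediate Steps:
z*H(-12) + 243754 = 201*31 + 243754 = 6231 + 243754 = 249985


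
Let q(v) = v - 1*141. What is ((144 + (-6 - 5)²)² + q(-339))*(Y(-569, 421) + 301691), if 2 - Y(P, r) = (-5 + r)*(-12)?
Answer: 21389745325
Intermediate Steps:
Y(P, r) = -58 + 12*r (Y(P, r) = 2 - (-5 + r)*(-12) = 2 - (60 - 12*r) = 2 + (-60 + 12*r) = -58 + 12*r)
q(v) = -141 + v (q(v) = v - 141 = -141 + v)
((144 + (-6 - 5)²)² + q(-339))*(Y(-569, 421) + 301691) = ((144 + (-6 - 5)²)² + (-141 - 339))*((-58 + 12*421) + 301691) = ((144 + (-11)²)² - 480)*((-58 + 5052) + 301691) = ((144 + 121)² - 480)*(4994 + 301691) = (265² - 480)*306685 = (70225 - 480)*306685 = 69745*306685 = 21389745325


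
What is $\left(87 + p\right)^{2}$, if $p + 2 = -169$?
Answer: $7056$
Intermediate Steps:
$p = -171$ ($p = -2 - 169 = -171$)
$\left(87 + p\right)^{2} = \left(87 - 171\right)^{2} = \left(-84\right)^{2} = 7056$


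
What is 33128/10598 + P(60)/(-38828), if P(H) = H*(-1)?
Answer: 160866233/51437393 ≈ 3.1274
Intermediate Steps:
P(H) = -H
33128/10598 + P(60)/(-38828) = 33128/10598 - 1*60/(-38828) = 33128*(1/10598) - 60*(-1/38828) = 16564/5299 + 15/9707 = 160866233/51437393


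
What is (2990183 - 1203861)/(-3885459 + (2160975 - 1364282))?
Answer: -893161/1544383 ≈ -0.57833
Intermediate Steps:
(2990183 - 1203861)/(-3885459 + (2160975 - 1364282)) = 1786322/(-3885459 + 796693) = 1786322/(-3088766) = 1786322*(-1/3088766) = -893161/1544383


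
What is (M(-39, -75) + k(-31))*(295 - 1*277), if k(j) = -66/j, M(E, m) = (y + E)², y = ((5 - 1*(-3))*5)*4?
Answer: 8170866/31 ≈ 2.6358e+5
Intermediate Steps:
y = 160 (y = ((5 + 3)*5)*4 = (8*5)*4 = 40*4 = 160)
M(E, m) = (160 + E)²
(M(-39, -75) + k(-31))*(295 - 1*277) = ((160 - 39)² - 66/(-31))*(295 - 1*277) = (121² - 66*(-1/31))*(295 - 277) = (14641 + 66/31)*18 = (453937/31)*18 = 8170866/31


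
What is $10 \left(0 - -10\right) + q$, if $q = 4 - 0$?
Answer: $104$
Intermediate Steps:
$q = 4$ ($q = 4 + 0 = 4$)
$10 \left(0 - -10\right) + q = 10 \left(0 - -10\right) + 4 = 10 \left(0 + 10\right) + 4 = 10 \cdot 10 + 4 = 100 + 4 = 104$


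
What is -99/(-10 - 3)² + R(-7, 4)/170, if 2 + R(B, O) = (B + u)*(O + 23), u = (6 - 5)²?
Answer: -22273/14365 ≈ -1.5505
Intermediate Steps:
u = 1 (u = 1² = 1)
R(B, O) = -2 + (1 + B)*(23 + O) (R(B, O) = -2 + (B + 1)*(O + 23) = -2 + (1 + B)*(23 + O))
-99/(-10 - 3)² + R(-7, 4)/170 = -99/(-10 - 3)² + (21 + 4 + 23*(-7) - 7*4)/170 = -99/((-13)²) + (21 + 4 - 161 - 28)*(1/170) = -99/169 - 164*1/170 = -99*1/169 - 82/85 = -99/169 - 82/85 = -22273/14365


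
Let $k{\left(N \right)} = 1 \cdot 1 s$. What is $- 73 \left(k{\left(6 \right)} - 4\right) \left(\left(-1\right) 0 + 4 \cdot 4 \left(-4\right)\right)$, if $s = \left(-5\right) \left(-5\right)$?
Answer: $98112$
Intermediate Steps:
$s = 25$
$k{\left(N \right)} = 25$ ($k{\left(N \right)} = 1 \cdot 1 \cdot 25 = 1 \cdot 25 = 25$)
$- 73 \left(k{\left(6 \right)} - 4\right) \left(\left(-1\right) 0 + 4 \cdot 4 \left(-4\right)\right) = - 73 \left(25 - 4\right) \left(\left(-1\right) 0 + 4 \cdot 4 \left(-4\right)\right) = - 73 \cdot 21 \left(0 + 16 \left(-4\right)\right) = - 73 \cdot 21 \left(0 - 64\right) = - 73 \cdot 21 \left(-64\right) = \left(-73\right) \left(-1344\right) = 98112$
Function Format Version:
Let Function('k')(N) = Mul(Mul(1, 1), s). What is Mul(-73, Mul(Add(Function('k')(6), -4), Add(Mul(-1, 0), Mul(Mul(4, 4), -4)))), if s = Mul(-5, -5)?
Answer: 98112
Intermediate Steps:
s = 25
Function('k')(N) = 25 (Function('k')(N) = Mul(Mul(1, 1), 25) = Mul(1, 25) = 25)
Mul(-73, Mul(Add(Function('k')(6), -4), Add(Mul(-1, 0), Mul(Mul(4, 4), -4)))) = Mul(-73, Mul(Add(25, -4), Add(Mul(-1, 0), Mul(Mul(4, 4), -4)))) = Mul(-73, Mul(21, Add(0, Mul(16, -4)))) = Mul(-73, Mul(21, Add(0, -64))) = Mul(-73, Mul(21, -64)) = Mul(-73, -1344) = 98112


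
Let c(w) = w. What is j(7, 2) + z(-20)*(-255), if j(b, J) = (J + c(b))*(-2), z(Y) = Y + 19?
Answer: 237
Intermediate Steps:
z(Y) = 19 + Y
j(b, J) = -2*J - 2*b (j(b, J) = (J + b)*(-2) = -2*J - 2*b)
j(7, 2) + z(-20)*(-255) = (-2*2 - 2*7) + (19 - 20)*(-255) = (-4 - 14) - 1*(-255) = -18 + 255 = 237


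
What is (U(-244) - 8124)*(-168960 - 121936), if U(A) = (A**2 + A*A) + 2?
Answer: -32274911200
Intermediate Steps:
U(A) = 2 + 2*A**2 (U(A) = (A**2 + A**2) + 2 = 2*A**2 + 2 = 2 + 2*A**2)
(U(-244) - 8124)*(-168960 - 121936) = ((2 + 2*(-244)**2) - 8124)*(-168960 - 121936) = ((2 + 2*59536) - 8124)*(-290896) = ((2 + 119072) - 8124)*(-290896) = (119074 - 8124)*(-290896) = 110950*(-290896) = -32274911200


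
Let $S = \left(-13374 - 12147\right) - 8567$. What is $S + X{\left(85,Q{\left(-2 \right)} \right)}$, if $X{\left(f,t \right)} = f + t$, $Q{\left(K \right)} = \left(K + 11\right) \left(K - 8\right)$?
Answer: $-34093$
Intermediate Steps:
$Q{\left(K \right)} = \left(-8 + K\right) \left(11 + K\right)$ ($Q{\left(K \right)} = \left(11 + K\right) \left(-8 + K\right) = \left(-8 + K\right) \left(11 + K\right)$)
$S = -34088$ ($S = -25521 - 8567 = -34088$)
$S + X{\left(85,Q{\left(-2 \right)} \right)} = -34088 + \left(85 + \left(-88 + \left(-2\right)^{2} + 3 \left(-2\right)\right)\right) = -34088 + \left(85 - 90\right) = -34088 - 5 = -34093$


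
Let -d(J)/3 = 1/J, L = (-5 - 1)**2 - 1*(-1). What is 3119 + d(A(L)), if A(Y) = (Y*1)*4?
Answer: 461609/148 ≈ 3119.0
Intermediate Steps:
L = 37 (L = (-6)**2 + 1 = 36 + 1 = 37)
A(Y) = 4*Y (A(Y) = Y*4 = 4*Y)
d(J) = -3/J
3119 + d(A(L)) = 3119 - 3/(4*37) = 3119 - 3/148 = 461609/148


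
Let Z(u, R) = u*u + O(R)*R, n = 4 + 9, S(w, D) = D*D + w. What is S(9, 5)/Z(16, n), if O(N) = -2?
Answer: 17/115 ≈ 0.14783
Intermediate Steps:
S(w, D) = w + D**2 (S(w, D) = D**2 + w = w + D**2)
n = 13
Z(u, R) = u**2 - 2*R (Z(u, R) = u*u - 2*R = u**2 - 2*R)
S(9, 5)/Z(16, n) = (9 + 5**2)/(16**2 - 2*13) = (9 + 25)/(256 - 26) = 34/230 = 34*(1/230) = 17/115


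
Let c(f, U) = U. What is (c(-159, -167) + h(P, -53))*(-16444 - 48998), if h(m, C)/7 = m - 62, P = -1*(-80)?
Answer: 2683122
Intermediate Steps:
P = 80
h(m, C) = -434 + 7*m (h(m, C) = 7*(m - 62) = 7*(-62 + m) = -434 + 7*m)
(c(-159, -167) + h(P, -53))*(-16444 - 48998) = (-167 + (-434 + 7*80))*(-16444 - 48998) = (-167 + (-434 + 560))*(-65442) = (-167 + 126)*(-65442) = -41*(-65442) = 2683122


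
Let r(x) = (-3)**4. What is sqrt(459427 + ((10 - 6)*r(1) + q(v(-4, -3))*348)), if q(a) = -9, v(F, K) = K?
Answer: sqrt(456619) ≈ 675.74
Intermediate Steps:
r(x) = 81
sqrt(459427 + ((10 - 6)*r(1) + q(v(-4, -3))*348)) = sqrt(459427 + ((10 - 6)*81 - 9*348)) = sqrt(459427 + (4*81 - 3132)) = sqrt(459427 + (324 - 3132)) = sqrt(459427 - 2808) = sqrt(456619)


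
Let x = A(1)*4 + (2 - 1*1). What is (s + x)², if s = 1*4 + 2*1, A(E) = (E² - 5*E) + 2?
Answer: 1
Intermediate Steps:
A(E) = 2 + E² - 5*E
x = -7 (x = (2 + 1² - 5*1)*4 + (2 - 1*1) = (2 + 1 - 5)*4 + (2 - 1) = -2*4 + 1 = -8 + 1 = -7)
s = 6 (s = 4 + 2 = 6)
(s + x)² = (6 - 7)² = (-1)² = 1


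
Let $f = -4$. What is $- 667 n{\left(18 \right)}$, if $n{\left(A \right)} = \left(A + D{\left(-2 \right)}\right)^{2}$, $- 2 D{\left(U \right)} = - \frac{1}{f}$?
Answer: $- \frac{13639483}{64} \approx -2.1312 \cdot 10^{5}$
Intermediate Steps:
$D{\left(U \right)} = - \frac{1}{8}$ ($D{\left(U \right)} = - \frac{\left(-1\right) \frac{1}{-4}}{2} = - \frac{\left(-1\right) \left(- \frac{1}{4}\right)}{2} = \left(- \frac{1}{2}\right) \frac{1}{4} = - \frac{1}{8}$)
$n{\left(A \right)} = \left(- \frac{1}{8} + A\right)^{2}$ ($n{\left(A \right)} = \left(A - \frac{1}{8}\right)^{2} = \left(- \frac{1}{8} + A\right)^{2}$)
$- 667 n{\left(18 \right)} = - 667 \frac{\left(-1 + 8 \cdot 18\right)^{2}}{64} = - 667 \frac{\left(-1 + 144\right)^{2}}{64} = - 667 \frac{143^{2}}{64} = - 667 \cdot \frac{1}{64} \cdot 20449 = \left(-667\right) \frac{20449}{64} = - \frac{13639483}{64}$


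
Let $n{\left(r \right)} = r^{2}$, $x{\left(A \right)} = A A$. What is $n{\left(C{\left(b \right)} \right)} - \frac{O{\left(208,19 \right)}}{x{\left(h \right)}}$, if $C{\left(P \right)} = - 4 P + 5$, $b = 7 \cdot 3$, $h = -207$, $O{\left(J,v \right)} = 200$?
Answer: $\frac{267420409}{42849} \approx 6241.0$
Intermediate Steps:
$x{\left(A \right)} = A^{2}$
$b = 21$
$C{\left(P \right)} = 5 - 4 P$
$n{\left(C{\left(b \right)} \right)} - \frac{O{\left(208,19 \right)}}{x{\left(h \right)}} = \left(5 - 84\right)^{2} - \frac{200}{\left(-207\right)^{2}} = \left(5 - 84\right)^{2} - \frac{200}{42849} = \left(-79\right)^{2} - 200 \cdot \frac{1}{42849} = 6241 - \frac{200}{42849} = \frac{267420409}{42849}$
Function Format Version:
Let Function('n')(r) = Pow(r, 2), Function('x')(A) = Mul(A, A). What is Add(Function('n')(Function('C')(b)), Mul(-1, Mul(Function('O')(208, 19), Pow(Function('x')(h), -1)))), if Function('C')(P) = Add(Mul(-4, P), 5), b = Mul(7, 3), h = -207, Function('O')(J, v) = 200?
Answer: Rational(267420409, 42849) ≈ 6241.0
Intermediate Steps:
Function('x')(A) = Pow(A, 2)
b = 21
Function('C')(P) = Add(5, Mul(-4, P))
Add(Function('n')(Function('C')(b)), Mul(-1, Mul(Function('O')(208, 19), Pow(Function('x')(h), -1)))) = Add(Pow(Add(5, Mul(-4, 21)), 2), Mul(-1, Mul(200, Pow(Pow(-207, 2), -1)))) = Add(Pow(Add(5, -84), 2), Mul(-1, Mul(200, Pow(42849, -1)))) = Add(Pow(-79, 2), Mul(-1, Mul(200, Rational(1, 42849)))) = Add(6241, Mul(-1, Rational(200, 42849))) = Add(6241, Rational(-200, 42849)) = Rational(267420409, 42849)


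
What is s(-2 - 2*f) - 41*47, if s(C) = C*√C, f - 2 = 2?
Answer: -1927 - 10*I*√10 ≈ -1927.0 - 31.623*I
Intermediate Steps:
f = 4 (f = 2 + 2 = 4)
s(C) = C^(3/2)
s(-2 - 2*f) - 41*47 = (-2 - 2*4)^(3/2) - 41*47 = (-2 - 8)^(3/2) - 1927 = (-10)^(3/2) - 1927 = -10*I*√10 - 1927 = -1927 - 10*I*√10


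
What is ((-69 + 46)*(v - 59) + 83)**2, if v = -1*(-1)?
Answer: 2007889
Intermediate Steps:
v = 1
((-69 + 46)*(v - 59) + 83)**2 = ((-69 + 46)*(1 - 59) + 83)**2 = (-23*(-58) + 83)**2 = (1334 + 83)**2 = 1417**2 = 2007889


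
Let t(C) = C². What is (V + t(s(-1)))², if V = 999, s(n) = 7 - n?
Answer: 1129969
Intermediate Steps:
(V + t(s(-1)))² = (999 + (7 - 1*(-1))²)² = (999 + (7 + 1)²)² = (999 + 8²)² = (999 + 64)² = 1063² = 1129969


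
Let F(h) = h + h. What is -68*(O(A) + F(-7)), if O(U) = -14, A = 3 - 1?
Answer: 1904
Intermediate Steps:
A = 2
F(h) = 2*h
-68*(O(A) + F(-7)) = -68*(-14 + 2*(-7)) = -68*(-14 - 14) = -68*(-28) = 1904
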